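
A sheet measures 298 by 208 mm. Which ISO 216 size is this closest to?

A4 (210 × 297 mm)

Aspect ratio 298/208 ≈ 1.433 (ISO target is √2 ≈ 1.414).
In the A-series (A0 area = 1 m²): A4 = 210 × 297 mm.
Off by 3 mm total — nearest standard size.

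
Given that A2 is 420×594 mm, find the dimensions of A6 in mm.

105 × 148 mm

A3: ⌊594/2⌋ × 420 = 297 × 420 mm
A4: ⌊420/2⌋ × 297 = 210 × 297 mm
A5: ⌊297/2⌋ × 210 = 148 × 210 mm
A6: ⌊210/2⌋ × 148 = 105 × 148 mm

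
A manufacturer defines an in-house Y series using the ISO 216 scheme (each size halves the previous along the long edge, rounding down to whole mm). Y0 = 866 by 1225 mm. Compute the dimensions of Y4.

Y1: ⌊1225/2⌋ × 866 = 612 × 866 mm
Y2: ⌊866/2⌋ × 612 = 433 × 612 mm
Y3: ⌊612/2⌋ × 433 = 306 × 433 mm
Y4: ⌊433/2⌋ × 306 = 216 × 306 mm

216 × 306 mm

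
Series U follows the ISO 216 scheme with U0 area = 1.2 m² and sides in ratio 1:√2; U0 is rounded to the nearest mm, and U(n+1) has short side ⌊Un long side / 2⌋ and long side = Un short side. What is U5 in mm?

162 × 230 mm

Let U0's short side be w mm. w · w√2 = 1.2 m² = 1,200,000 mm², so w ≈ 921.2 mm and w√2 ≈ 1302.7 mm → U0 = 921 × 1303 mm.
U1: ⌊1303/2⌋ × 921 = 651 × 921 mm
U2: ⌊921/2⌋ × 651 = 460 × 651 mm
U3: ⌊651/2⌋ × 460 = 325 × 460 mm
U4: ⌊460/2⌋ × 325 = 230 × 325 mm
U5: ⌊325/2⌋ × 230 = 162 × 230 mm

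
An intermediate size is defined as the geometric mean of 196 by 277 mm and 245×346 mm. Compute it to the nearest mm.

Short side: √(196 · 245) = √48020 ≈ 219.1 → 219 mm
Long side: √(277 · 346) = √95842 ≈ 309.6 → 310 mm

219 × 310 mm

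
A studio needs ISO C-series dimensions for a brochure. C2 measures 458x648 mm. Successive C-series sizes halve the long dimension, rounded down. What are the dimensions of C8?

C3: ⌊648/2⌋ × 458 = 324 × 458 mm
C4: ⌊458/2⌋ × 324 = 229 × 324 mm
C5: ⌊324/2⌋ × 229 = 162 × 229 mm
C6: ⌊229/2⌋ × 162 = 114 × 162 mm
C7: ⌊162/2⌋ × 114 = 81 × 114 mm
C8: ⌊114/2⌋ × 81 = 57 × 81 mm

57 × 81 mm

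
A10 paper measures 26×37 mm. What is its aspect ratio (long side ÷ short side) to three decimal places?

37 / 26 = 1.423
ISO 216 targets √2 ≈ 1.414; the +0.009 deviation is from mm rounding.

1.423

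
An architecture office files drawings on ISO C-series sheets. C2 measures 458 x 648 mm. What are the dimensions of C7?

81 × 114 mm

C3: ⌊648/2⌋ × 458 = 324 × 458 mm
C4: ⌊458/2⌋ × 324 = 229 × 324 mm
C5: ⌊324/2⌋ × 229 = 162 × 229 mm
C6: ⌊229/2⌋ × 162 = 114 × 162 mm
C7: ⌊162/2⌋ × 114 = 81 × 114 mm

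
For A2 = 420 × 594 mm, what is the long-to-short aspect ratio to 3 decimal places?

1.414

594 / 420 = 1.414
Matches √2 ≈ 1.414 — the ISO 216 defining ratio.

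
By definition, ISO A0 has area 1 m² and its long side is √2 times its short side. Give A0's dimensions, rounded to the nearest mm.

841 × 1189 mm

Let the short side be w mm. Then the long side is w√2 and w · w√2 = 10⁶ mm².
w² = 10⁶/√2, so w = 1000 / 2^(1/4) ≈ 840.9 mm; long side = 1000 · 2^(1/4) ≈ 1189.2 mm.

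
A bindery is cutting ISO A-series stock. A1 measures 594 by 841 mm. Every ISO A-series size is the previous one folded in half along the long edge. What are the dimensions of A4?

A2: ⌊841/2⌋ × 594 = 420 × 594 mm
A3: ⌊594/2⌋ × 420 = 297 × 420 mm
A4: ⌊420/2⌋ × 297 = 210 × 297 mm

210 × 297 mm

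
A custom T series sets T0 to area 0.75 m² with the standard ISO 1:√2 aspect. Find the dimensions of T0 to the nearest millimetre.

728 × 1030 mm

Let the short side be w mm. Then w · w√2 = 0.75 m² = 750,000 mm².
w² = 750,000/√2, so w ≈ 728.2 mm; long side = w√2 ≈ 1029.9 mm.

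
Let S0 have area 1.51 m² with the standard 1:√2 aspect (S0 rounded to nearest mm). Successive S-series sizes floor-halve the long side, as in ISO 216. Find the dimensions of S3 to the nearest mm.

Let S0's short side be w mm. w · w√2 = 1.51 m² = 1,510,000 mm², so w ≈ 1033.3 mm and w√2 ≈ 1461.3 mm → S0 = 1033 × 1461 mm.
S1: ⌊1461/2⌋ × 1033 = 730 × 1033 mm
S2: ⌊1033/2⌋ × 730 = 516 × 730 mm
S3: ⌊730/2⌋ × 516 = 365 × 516 mm

365 × 516 mm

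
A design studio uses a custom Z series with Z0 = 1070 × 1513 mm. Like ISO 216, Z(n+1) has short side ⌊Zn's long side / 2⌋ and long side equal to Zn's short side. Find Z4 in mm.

Z1: ⌊1513/2⌋ × 1070 = 756 × 1070 mm
Z2: ⌊1070/2⌋ × 756 = 535 × 756 mm
Z3: ⌊756/2⌋ × 535 = 378 × 535 mm
Z4: ⌊535/2⌋ × 378 = 267 × 378 mm

267 × 378 mm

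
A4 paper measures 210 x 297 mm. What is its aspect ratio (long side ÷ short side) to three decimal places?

1.414

297 / 210 = 1.414
Matches √2 ≈ 1.414 — the ISO 216 defining ratio.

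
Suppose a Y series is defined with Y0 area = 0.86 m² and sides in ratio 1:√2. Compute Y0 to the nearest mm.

Let the short side be w mm. Then w · w√2 = 0.86 m² = 860,000 mm².
w² = 860,000/√2, so w ≈ 779.8 mm; long side = w√2 ≈ 1102.8 mm.

780 × 1103 mm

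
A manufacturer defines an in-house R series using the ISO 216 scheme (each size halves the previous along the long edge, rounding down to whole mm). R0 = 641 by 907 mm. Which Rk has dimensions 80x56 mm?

R0: 641 × 907 mm
R1: 453 × 641 mm
R2: 320 × 453 mm
R3: 226 × 320 mm
R4: 160 × 226 mm
R5: 113 × 160 mm
R6: 80 × 113 mm
R7: 56 × 80 mm
R8: 40 × 56 mm
→ matches R7.

R7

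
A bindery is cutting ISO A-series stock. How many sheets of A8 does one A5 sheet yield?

Each ISO step halves the sheet: 1 × A5 → 2 × A6 → 4 × A7 → 8 × A8
From A5 to A8 is 3 halving steps: 2^3 = 8.

8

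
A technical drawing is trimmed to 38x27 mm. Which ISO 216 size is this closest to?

A10 (26 × 37 mm)

Aspect ratio 38/27 ≈ 1.407 — close to the ISO √2 ≈ 1.414.
In the A-series (A0 area = 1 m²): A10 = 26 × 37 mm.
Off by 2 mm total — nearest standard size.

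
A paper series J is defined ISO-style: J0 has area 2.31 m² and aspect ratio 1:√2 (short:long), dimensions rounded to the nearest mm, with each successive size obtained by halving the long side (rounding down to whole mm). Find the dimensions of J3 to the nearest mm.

Let J0's short side be w mm. w · w√2 = 2.31 m² = 2,310,000 mm², so w ≈ 1278.1 mm and w√2 ≈ 1807.4 mm → J0 = 1278 × 1807 mm.
J1: ⌊1807/2⌋ × 1278 = 903 × 1278 mm
J2: ⌊1278/2⌋ × 903 = 639 × 903 mm
J3: ⌊903/2⌋ × 639 = 451 × 639 mm

451 × 639 mm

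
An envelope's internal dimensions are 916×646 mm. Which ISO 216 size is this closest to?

Aspect ratio 916/646 ≈ 1.418 — close to the ISO √2 ≈ 1.414.
In the C-series (envelope sizes, between A and B): C1 = 648 × 917 mm.
Off by 3 mm total — nearest standard size.

C1 (648 × 917 mm)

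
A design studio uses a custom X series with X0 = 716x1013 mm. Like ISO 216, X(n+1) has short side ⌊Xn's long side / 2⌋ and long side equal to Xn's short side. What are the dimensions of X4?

179 × 253 mm

X1: ⌊1013/2⌋ × 716 = 506 × 716 mm
X2: ⌊716/2⌋ × 506 = 358 × 506 mm
X3: ⌊506/2⌋ × 358 = 253 × 358 mm
X4: ⌊358/2⌋ × 253 = 179 × 253 mm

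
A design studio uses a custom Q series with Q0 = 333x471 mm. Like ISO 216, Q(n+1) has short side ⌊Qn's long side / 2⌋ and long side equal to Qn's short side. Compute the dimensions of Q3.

Q1: ⌊471/2⌋ × 333 = 235 × 333 mm
Q2: ⌊333/2⌋ × 235 = 166 × 235 mm
Q3: ⌊235/2⌋ × 166 = 117 × 166 mm

117 × 166 mm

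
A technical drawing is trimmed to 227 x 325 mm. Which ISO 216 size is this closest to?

C4 (229 × 324 mm)

Aspect ratio 325/227 ≈ 1.432 (ISO target is √2 ≈ 1.414).
In the C-series (envelope sizes, between A and B): C4 = 229 × 324 mm.
Off by 3 mm total — nearest standard size.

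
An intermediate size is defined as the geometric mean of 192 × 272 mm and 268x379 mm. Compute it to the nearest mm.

227 × 321 mm

Short side: √(192 · 268) = √51456 ≈ 226.8 → 227 mm
Long side: √(272 · 379) = √103088 ≈ 321.1 → 321 mm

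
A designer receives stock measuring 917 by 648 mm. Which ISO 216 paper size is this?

C1 (648 × 917 mm)

Aspect ratio 917/648 ≈ 1.415 — close to the ISO √2 ≈ 1.414.
In the C-series (envelope sizes, between A and B): C1 = 648 × 917 mm.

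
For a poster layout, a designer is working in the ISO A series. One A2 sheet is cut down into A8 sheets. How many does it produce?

64

Each ISO step halves the sheet: 1 × A2 → 2 × A3 → 4 × A4 → 8 × A5 → …
From A2 to A8 is 6 halving steps: 2^6 = 64.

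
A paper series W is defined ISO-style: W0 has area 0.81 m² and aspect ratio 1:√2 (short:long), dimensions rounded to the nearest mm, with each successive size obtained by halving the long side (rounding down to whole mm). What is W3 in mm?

267 × 378 mm

Let W0's short side be w mm. w · w√2 = 0.81 m² = 810,000 mm², so w ≈ 756.8 mm and w√2 ≈ 1070.3 mm → W0 = 757 × 1070 mm.
W1: ⌊1070/2⌋ × 757 = 535 × 757 mm
W2: ⌊757/2⌋ × 535 = 378 × 535 mm
W3: ⌊535/2⌋ × 378 = 267 × 378 mm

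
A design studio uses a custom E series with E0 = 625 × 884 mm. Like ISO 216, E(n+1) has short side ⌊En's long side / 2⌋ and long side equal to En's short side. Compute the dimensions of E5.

110 × 156 mm

E1: ⌊884/2⌋ × 625 = 442 × 625 mm
E2: ⌊625/2⌋ × 442 = 312 × 442 mm
E3: ⌊442/2⌋ × 312 = 221 × 312 mm
E4: ⌊312/2⌋ × 221 = 156 × 221 mm
E5: ⌊221/2⌋ × 156 = 110 × 156 mm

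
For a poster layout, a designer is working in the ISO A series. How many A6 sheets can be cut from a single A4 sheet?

4

Each ISO step halves the sheet: 1 × A4 → 2 × A5 → 4 × A6
From A4 to A6 is 2 halving steps: 2^2 = 4.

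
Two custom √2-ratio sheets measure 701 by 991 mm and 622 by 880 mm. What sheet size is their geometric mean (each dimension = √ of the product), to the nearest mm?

Short side: √(701 · 622) = √436022 ≈ 660.3 → 660 mm
Long side: √(991 · 880) = √872080 ≈ 933.9 → 934 mm

660 × 934 mm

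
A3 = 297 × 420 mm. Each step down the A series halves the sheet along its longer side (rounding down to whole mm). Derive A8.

52 × 74 mm

A4: ⌊420/2⌋ × 297 = 210 × 297 mm
A5: ⌊297/2⌋ × 210 = 148 × 210 mm
A6: ⌊210/2⌋ × 148 = 105 × 148 mm
A7: ⌊148/2⌋ × 105 = 74 × 105 mm
A8: ⌊105/2⌋ × 74 = 52 × 74 mm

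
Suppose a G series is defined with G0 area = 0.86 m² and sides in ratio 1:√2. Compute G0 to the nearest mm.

780 × 1103 mm

Let the short side be w mm. Then w · w√2 = 0.86 m² = 860,000 mm².
w² = 860,000/√2, so w ≈ 779.8 mm; long side = w√2 ≈ 1102.8 mm.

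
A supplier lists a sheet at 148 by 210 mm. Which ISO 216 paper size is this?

Aspect ratio 210/148 ≈ 1.419 — close to the ISO √2 ≈ 1.414.
In the A-series (A0 area = 1 m²): A5 = 148 × 210 mm.

A5 (148 × 210 mm)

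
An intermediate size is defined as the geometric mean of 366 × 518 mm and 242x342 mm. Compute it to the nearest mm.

298 × 421 mm

Short side: √(366 · 242) = √88572 ≈ 297.6 → 298 mm
Long side: √(518 · 342) = √177156 ≈ 420.9 → 421 mm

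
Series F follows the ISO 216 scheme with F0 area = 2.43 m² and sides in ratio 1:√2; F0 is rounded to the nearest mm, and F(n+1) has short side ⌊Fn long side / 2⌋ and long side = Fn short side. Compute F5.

231 × 327 mm

Let F0's short side be w mm. w · w√2 = 2.43 m² = 2,430,000 mm², so w ≈ 1310.8 mm and w√2 ≈ 1853.8 mm → F0 = 1311 × 1854 mm.
F1: ⌊1854/2⌋ × 1311 = 927 × 1311 mm
F2: ⌊1311/2⌋ × 927 = 655 × 927 mm
F3: ⌊927/2⌋ × 655 = 463 × 655 mm
F4: ⌊655/2⌋ × 463 = 327 × 463 mm
F5: ⌊463/2⌋ × 327 = 231 × 327 mm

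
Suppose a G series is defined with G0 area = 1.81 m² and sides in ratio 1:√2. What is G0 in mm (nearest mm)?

1131 × 1600 mm

Let the short side be w mm. Then w · w√2 = 1.81 m² = 1,810,000 mm².
w² = 1,810,000/√2, so w ≈ 1131.3 mm; long side = w√2 ≈ 1599.9 mm.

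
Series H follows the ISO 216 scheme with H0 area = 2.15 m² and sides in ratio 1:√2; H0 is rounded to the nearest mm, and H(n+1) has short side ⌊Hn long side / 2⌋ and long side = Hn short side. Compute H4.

308 × 436 mm

Let H0's short side be w mm. w · w√2 = 2.15 m² = 2,150,000 mm², so w ≈ 1233.0 mm and w√2 ≈ 1743.7 mm → H0 = 1233 × 1744 mm.
H1: ⌊1744/2⌋ × 1233 = 872 × 1233 mm
H2: ⌊1233/2⌋ × 872 = 616 × 872 mm
H3: ⌊872/2⌋ × 616 = 436 × 616 mm
H4: ⌊616/2⌋ × 436 = 308 × 436 mm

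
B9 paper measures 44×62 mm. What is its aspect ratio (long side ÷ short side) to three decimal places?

1.409

62 / 44 = 1.409
ISO 216 targets √2 ≈ 1.414; the -0.005 deviation is from mm rounding.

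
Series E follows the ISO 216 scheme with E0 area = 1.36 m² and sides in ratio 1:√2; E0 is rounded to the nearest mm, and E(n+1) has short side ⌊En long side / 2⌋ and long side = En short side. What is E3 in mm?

Let E0's short side be w mm. w · w√2 = 1.36 m² = 1,360,000 mm², so w ≈ 980.6 mm and w√2 ≈ 1386.8 mm → E0 = 981 × 1387 mm.
E1: ⌊1387/2⌋ × 981 = 693 × 981 mm
E2: ⌊981/2⌋ × 693 = 490 × 693 mm
E3: ⌊693/2⌋ × 490 = 346 × 490 mm

346 × 490 mm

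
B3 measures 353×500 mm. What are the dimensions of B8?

B4: ⌊500/2⌋ × 353 = 250 × 353 mm
B5: ⌊353/2⌋ × 250 = 176 × 250 mm
B6: ⌊250/2⌋ × 176 = 125 × 176 mm
B7: ⌊176/2⌋ × 125 = 88 × 125 mm
B8: ⌊125/2⌋ × 88 = 62 × 88 mm

62 × 88 mm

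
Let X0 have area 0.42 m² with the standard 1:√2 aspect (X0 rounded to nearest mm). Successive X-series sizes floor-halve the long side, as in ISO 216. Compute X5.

Let X0's short side be w mm. w · w√2 = 0.42 m² = 420,000 mm², so w ≈ 545.0 mm and w√2 ≈ 770.7 mm → X0 = 545 × 771 mm.
X1: ⌊771/2⌋ × 545 = 385 × 545 mm
X2: ⌊545/2⌋ × 385 = 272 × 385 mm
X3: ⌊385/2⌋ × 272 = 192 × 272 mm
X4: ⌊272/2⌋ × 192 = 136 × 192 mm
X5: ⌊192/2⌋ × 136 = 96 × 136 mm

96 × 136 mm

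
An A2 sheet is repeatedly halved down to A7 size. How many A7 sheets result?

32

Each ISO step halves the sheet: 1 × A2 → 2 × A3 → 4 × A4 → 8 × A5 → …
From A2 to A7 is 5 halving steps: 2^5 = 32.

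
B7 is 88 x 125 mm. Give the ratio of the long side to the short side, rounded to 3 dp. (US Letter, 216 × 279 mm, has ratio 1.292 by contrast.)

125 / 88 = 1.420
ISO 216 targets √2 ≈ 1.414; the +0.006 deviation is from mm rounding.

1.420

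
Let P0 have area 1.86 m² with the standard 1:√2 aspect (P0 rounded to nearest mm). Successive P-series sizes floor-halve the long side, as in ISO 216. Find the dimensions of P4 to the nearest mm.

Let P0's short side be w mm. w · w√2 = 1.86 m² = 1,860,000 mm², so w ≈ 1146.8 mm and w√2 ≈ 1621.9 mm → P0 = 1147 × 1622 mm.
P1: ⌊1622/2⌋ × 1147 = 811 × 1147 mm
P2: ⌊1147/2⌋ × 811 = 573 × 811 mm
P3: ⌊811/2⌋ × 573 = 405 × 573 mm
P4: ⌊573/2⌋ × 405 = 286 × 405 mm

286 × 405 mm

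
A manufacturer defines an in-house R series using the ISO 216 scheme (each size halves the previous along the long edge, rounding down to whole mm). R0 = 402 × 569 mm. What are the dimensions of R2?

201 × 284 mm

R1: ⌊569/2⌋ × 402 = 284 × 402 mm
R2: ⌊402/2⌋ × 284 = 201 × 284 mm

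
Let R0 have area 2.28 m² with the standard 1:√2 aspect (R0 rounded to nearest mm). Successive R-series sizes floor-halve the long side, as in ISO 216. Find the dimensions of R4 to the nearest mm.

317 × 449 mm

Let R0's short side be w mm. w · w√2 = 2.28 m² = 2,280,000 mm², so w ≈ 1269.7 mm and w√2 ≈ 1795.7 mm → R0 = 1270 × 1796 mm.
R1: ⌊1796/2⌋ × 1270 = 898 × 1270 mm
R2: ⌊1270/2⌋ × 898 = 635 × 898 mm
R3: ⌊898/2⌋ × 635 = 449 × 635 mm
R4: ⌊635/2⌋ × 449 = 317 × 449 mm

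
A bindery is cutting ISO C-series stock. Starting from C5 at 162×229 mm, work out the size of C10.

C6: ⌊229/2⌋ × 162 = 114 × 162 mm
C7: ⌊162/2⌋ × 114 = 81 × 114 mm
C8: ⌊114/2⌋ × 81 = 57 × 81 mm
C9: ⌊81/2⌋ × 57 = 40 × 57 mm
C10: ⌊57/2⌋ × 40 = 28 × 40 mm

28 × 40 mm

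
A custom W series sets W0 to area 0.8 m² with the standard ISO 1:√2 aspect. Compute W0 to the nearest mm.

Let the short side be w mm. Then w · w√2 = 0.8 m² = 800,000 mm².
w² = 800,000/√2, so w ≈ 752.1 mm; long side = w√2 ≈ 1063.7 mm.

752 × 1064 mm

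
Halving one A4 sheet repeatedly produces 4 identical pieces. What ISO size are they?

4 = 2^2, so 2 halving steps.
A4 → A5 → … → A6 after 2 steps.

A6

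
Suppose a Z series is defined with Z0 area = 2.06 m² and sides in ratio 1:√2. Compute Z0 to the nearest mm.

Let the short side be w mm. Then w · w√2 = 2.06 m² = 2,060,000 mm².
w² = 2,060,000/√2, so w ≈ 1206.9 mm; long side = w√2 ≈ 1706.8 mm.

1207 × 1707 mm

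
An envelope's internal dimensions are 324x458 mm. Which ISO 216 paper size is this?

Aspect ratio 458/324 ≈ 1.414 — close to the ISO √2 ≈ 1.414.
In the C-series (envelope sizes, between A and B): C3 = 324 × 458 mm.

C3 (324 × 458 mm)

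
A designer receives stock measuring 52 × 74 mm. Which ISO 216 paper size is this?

Aspect ratio 74/52 ≈ 1.423 — close to the ISO √2 ≈ 1.414.
In the A-series (A0 area = 1 m²): A8 = 52 × 74 mm.

A8 (52 × 74 mm)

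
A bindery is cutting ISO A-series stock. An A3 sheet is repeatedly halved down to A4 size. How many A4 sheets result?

A3 = 297 × 420 mm; A4 = 210 × 297 mm.
Each halving step doubles the count; 1 step from A3 to A4.
2^1 = 2.

2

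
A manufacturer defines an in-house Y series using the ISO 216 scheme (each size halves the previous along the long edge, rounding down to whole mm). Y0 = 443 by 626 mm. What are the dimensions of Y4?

110 × 156 mm

Y1: ⌊626/2⌋ × 443 = 313 × 443 mm
Y2: ⌊443/2⌋ × 313 = 221 × 313 mm
Y3: ⌊313/2⌋ × 221 = 156 × 221 mm
Y4: ⌊221/2⌋ × 156 = 110 × 156 mm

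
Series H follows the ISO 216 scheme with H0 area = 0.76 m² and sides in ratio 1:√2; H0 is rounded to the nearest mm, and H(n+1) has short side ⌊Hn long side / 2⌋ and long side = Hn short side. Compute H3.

Let H0's short side be w mm. w · w√2 = 0.76 m² = 760,000 mm², so w ≈ 733.1 mm and w√2 ≈ 1036.7 mm → H0 = 733 × 1037 mm.
H1: ⌊1037/2⌋ × 733 = 518 × 733 mm
H2: ⌊733/2⌋ × 518 = 366 × 518 mm
H3: ⌊518/2⌋ × 366 = 259 × 366 mm

259 × 366 mm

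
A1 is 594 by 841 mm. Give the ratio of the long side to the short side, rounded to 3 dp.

841 / 594 = 1.416
ISO 216 targets √2 ≈ 1.414; the +0.002 deviation is from mm rounding.

1.416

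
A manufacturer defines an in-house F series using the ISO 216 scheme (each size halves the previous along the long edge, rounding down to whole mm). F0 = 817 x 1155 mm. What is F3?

F1: ⌊1155/2⌋ × 817 = 577 × 817 mm
F2: ⌊817/2⌋ × 577 = 408 × 577 mm
F3: ⌊577/2⌋ × 408 = 288 × 408 mm

288 × 408 mm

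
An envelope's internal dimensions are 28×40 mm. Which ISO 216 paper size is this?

C10 (28 × 40 mm)

Aspect ratio 40/28 ≈ 1.429 — close to the ISO √2 ≈ 1.414.
In the C-series (envelope sizes, between A and B): C10 = 28 × 40 mm.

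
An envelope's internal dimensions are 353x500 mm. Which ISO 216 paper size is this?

B3 (353 × 500 mm)

Aspect ratio 500/353 ≈ 1.416 — close to the ISO √2 ≈ 1.414.
In the B-series (B0 = 1000 × 1414 mm): B3 = 353 × 500 mm.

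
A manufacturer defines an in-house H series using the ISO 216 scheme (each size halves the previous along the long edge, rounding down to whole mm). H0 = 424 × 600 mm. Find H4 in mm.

H1: ⌊600/2⌋ × 424 = 300 × 424 mm
H2: ⌊424/2⌋ × 300 = 212 × 300 mm
H3: ⌊300/2⌋ × 212 = 150 × 212 mm
H4: ⌊212/2⌋ × 150 = 106 × 150 mm

106 × 150 mm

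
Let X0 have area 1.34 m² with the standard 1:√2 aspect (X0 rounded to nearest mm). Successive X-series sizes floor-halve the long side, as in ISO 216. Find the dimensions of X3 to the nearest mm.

344 × 486 mm

Let X0's short side be w mm. w · w√2 = 1.34 m² = 1,340,000 mm², so w ≈ 973.4 mm and w√2 ≈ 1376.6 mm → X0 = 973 × 1377 mm.
X1: ⌊1377/2⌋ × 973 = 688 × 973 mm
X2: ⌊973/2⌋ × 688 = 486 × 688 mm
X3: ⌊688/2⌋ × 486 = 344 × 486 mm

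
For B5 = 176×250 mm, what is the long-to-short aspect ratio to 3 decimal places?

250 / 176 = 1.420
ISO 216 targets √2 ≈ 1.414; the +0.006 deviation is from mm rounding.

1.420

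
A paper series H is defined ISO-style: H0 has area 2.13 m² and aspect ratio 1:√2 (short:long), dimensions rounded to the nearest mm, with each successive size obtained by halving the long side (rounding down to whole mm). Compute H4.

306 × 434 mm

Let H0's short side be w mm. w · w√2 = 2.13 m² = 2,130,000 mm², so w ≈ 1227.2 mm and w√2 ≈ 1735.6 mm → H0 = 1227 × 1736 mm.
H1: ⌊1736/2⌋ × 1227 = 868 × 1227 mm
H2: ⌊1227/2⌋ × 868 = 613 × 868 mm
H3: ⌊868/2⌋ × 613 = 434 × 613 mm
H4: ⌊613/2⌋ × 434 = 306 × 434 mm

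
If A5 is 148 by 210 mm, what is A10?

26 × 37 mm

A6: ⌊210/2⌋ × 148 = 105 × 148 mm
A7: ⌊148/2⌋ × 105 = 74 × 105 mm
A8: ⌊105/2⌋ × 74 = 52 × 74 mm
A9: ⌊74/2⌋ × 52 = 37 × 52 mm
A10: ⌊52/2⌋ × 37 = 26 × 37 mm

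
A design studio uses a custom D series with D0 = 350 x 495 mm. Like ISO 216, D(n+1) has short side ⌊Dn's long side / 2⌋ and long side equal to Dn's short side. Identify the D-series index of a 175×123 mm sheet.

D0: 350 × 495 mm
D1: 247 × 350 mm
D2: 175 × 247 mm
D3: 123 × 175 mm
D4: 87 × 123 mm
→ matches D3.

D3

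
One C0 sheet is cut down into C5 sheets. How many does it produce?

32

C0 = 917 × 1297 mm; C5 = 162 × 229 mm.
Each halving step doubles the count; 5 steps from C0 to C5.
2^5 = 32.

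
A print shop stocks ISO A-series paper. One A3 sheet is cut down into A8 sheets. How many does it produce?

A3 = 297 × 420 mm; A8 = 52 × 74 mm.
Each halving step doubles the count; 5 steps from A3 to A8.
2^5 = 32.

32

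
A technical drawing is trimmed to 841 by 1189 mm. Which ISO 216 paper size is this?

A0 (841 × 1189 mm)

Aspect ratio 1189/841 ≈ 1.414 — close to the ISO √2 ≈ 1.414.
In the A-series (A0 area = 1 m²): A0 = 841 × 1189 mm.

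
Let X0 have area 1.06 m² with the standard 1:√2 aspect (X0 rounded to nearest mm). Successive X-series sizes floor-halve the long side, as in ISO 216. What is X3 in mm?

306 × 433 mm

Let X0's short side be w mm. w · w√2 = 1.06 m² = 1,060,000 mm², so w ≈ 865.8 mm and w√2 ≈ 1224.4 mm → X0 = 866 × 1224 mm.
X1: ⌊1224/2⌋ × 866 = 612 × 866 mm
X2: ⌊866/2⌋ × 612 = 433 × 612 mm
X3: ⌊612/2⌋ × 433 = 306 × 433 mm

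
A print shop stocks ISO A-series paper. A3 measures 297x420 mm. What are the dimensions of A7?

74 × 105 mm

A4: ⌊420/2⌋ × 297 = 210 × 297 mm
A5: ⌊297/2⌋ × 210 = 148 × 210 mm
A6: ⌊210/2⌋ × 148 = 105 × 148 mm
A7: ⌊148/2⌋ × 105 = 74 × 105 mm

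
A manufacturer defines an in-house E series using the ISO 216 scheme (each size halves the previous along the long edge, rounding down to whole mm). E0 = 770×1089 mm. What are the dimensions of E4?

E1: ⌊1089/2⌋ × 770 = 544 × 770 mm
E2: ⌊770/2⌋ × 544 = 385 × 544 mm
E3: ⌊544/2⌋ × 385 = 272 × 385 mm
E4: ⌊385/2⌋ × 272 = 192 × 272 mm

192 × 272 mm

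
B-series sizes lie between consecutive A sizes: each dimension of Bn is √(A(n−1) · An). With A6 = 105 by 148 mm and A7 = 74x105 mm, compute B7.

Short side: √(105 · 74) = √7770 ≈ 88.1 → 88 mm
Long side: √(148 · 105) = √15540 ≈ 124.7 → 125 mm

88 × 125 mm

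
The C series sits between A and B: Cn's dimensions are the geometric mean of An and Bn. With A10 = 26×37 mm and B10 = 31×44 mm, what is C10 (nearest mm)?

28 × 40 mm

Short side: √(26 · 31) = √806 ≈ 28.4 → 28 mm
Long side: √(37 · 44) = √1628 ≈ 40.3 → 40 mm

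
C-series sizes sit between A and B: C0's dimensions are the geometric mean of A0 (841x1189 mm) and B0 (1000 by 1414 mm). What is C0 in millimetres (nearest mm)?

Short: √(841 · 1000) = √841000 ≈ 917.1 mm.
Long: √(1189 · 1414) = √1681246 ≈ 1296.6 mm.

917 × 1297 mm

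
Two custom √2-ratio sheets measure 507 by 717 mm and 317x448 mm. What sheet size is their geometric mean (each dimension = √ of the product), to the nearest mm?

401 × 567 mm

Short side: √(507 · 317) = √160719 ≈ 400.9 → 401 mm
Long side: √(717 · 448) = √321216 ≈ 566.8 → 567 mm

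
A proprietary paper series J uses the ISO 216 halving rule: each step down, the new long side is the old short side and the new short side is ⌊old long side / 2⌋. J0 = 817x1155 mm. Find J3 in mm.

288 × 408 mm

J1: ⌊1155/2⌋ × 817 = 577 × 817 mm
J2: ⌊817/2⌋ × 577 = 408 × 577 mm
J3: ⌊577/2⌋ × 408 = 288 × 408 mm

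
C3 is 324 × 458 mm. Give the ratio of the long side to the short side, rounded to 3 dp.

458 / 324 = 1.414
Matches √2 ≈ 1.414 — the ISO 216 defining ratio.

1.414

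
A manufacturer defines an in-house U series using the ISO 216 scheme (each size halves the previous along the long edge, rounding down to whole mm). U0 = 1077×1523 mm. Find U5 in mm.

U1: ⌊1523/2⌋ × 1077 = 761 × 1077 mm
U2: ⌊1077/2⌋ × 761 = 538 × 761 mm
U3: ⌊761/2⌋ × 538 = 380 × 538 mm
U4: ⌊538/2⌋ × 380 = 269 × 380 mm
U5: ⌊380/2⌋ × 269 = 190 × 269 mm

190 × 269 mm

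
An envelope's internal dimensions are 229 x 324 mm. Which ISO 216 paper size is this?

C4 (229 × 324 mm)

Aspect ratio 324/229 ≈ 1.415 — close to the ISO √2 ≈ 1.414.
In the C-series (envelope sizes, between A and B): C4 = 229 × 324 mm.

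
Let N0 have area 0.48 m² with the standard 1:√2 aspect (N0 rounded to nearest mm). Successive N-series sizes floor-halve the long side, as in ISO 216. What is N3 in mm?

Let N0's short side be w mm. w · w√2 = 0.48 m² = 480,000 mm², so w ≈ 582.6 mm and w√2 ≈ 823.9 mm → N0 = 583 × 824 mm.
N1: ⌊824/2⌋ × 583 = 412 × 583 mm
N2: ⌊583/2⌋ × 412 = 291 × 412 mm
N3: ⌊412/2⌋ × 291 = 206 × 291 mm

206 × 291 mm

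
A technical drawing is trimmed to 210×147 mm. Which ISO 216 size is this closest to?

Aspect ratio 210/147 ≈ 1.429 — close to the ISO √2 ≈ 1.414.
In the A-series (A0 area = 1 m²): A5 = 148 × 210 mm.
Off by 1 mm total — nearest standard size.

A5 (148 × 210 mm)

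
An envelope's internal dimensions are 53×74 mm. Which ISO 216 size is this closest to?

A8 (52 × 74 mm)

Aspect ratio 74/53 ≈ 1.396 (ISO target is √2 ≈ 1.414).
In the A-series (A0 area = 1 m²): A8 = 52 × 74 mm.
Off by 1 mm total — nearest standard size.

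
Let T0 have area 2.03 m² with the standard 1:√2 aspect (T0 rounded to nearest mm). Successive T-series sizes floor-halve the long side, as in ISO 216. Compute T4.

Let T0's short side be w mm. w · w√2 = 2.03 m² = 2,030,000 mm², so w ≈ 1198.1 mm and w√2 ≈ 1694.4 mm → T0 = 1198 × 1694 mm.
T1: ⌊1694/2⌋ × 1198 = 847 × 1198 mm
T2: ⌊1198/2⌋ × 847 = 599 × 847 mm
T3: ⌊847/2⌋ × 599 = 423 × 599 mm
T4: ⌊599/2⌋ × 423 = 299 × 423 mm

299 × 423 mm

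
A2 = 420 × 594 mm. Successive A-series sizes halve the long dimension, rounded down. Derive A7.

A3: ⌊594/2⌋ × 420 = 297 × 420 mm
A4: ⌊420/2⌋ × 297 = 210 × 297 mm
A5: ⌊297/2⌋ × 210 = 148 × 210 mm
A6: ⌊210/2⌋ × 148 = 105 × 148 mm
A7: ⌊148/2⌋ × 105 = 74 × 105 mm

74 × 105 mm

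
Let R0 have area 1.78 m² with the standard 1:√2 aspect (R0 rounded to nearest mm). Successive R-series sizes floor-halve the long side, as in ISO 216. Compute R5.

198 × 280 mm

Let R0's short side be w mm. w · w√2 = 1.78 m² = 1,780,000 mm², so w ≈ 1121.9 mm and w√2 ≈ 1586.6 mm → R0 = 1122 × 1587 mm.
R1: ⌊1587/2⌋ × 1122 = 793 × 1122 mm
R2: ⌊1122/2⌋ × 793 = 561 × 793 mm
R3: ⌊793/2⌋ × 561 = 396 × 561 mm
R4: ⌊561/2⌋ × 396 = 280 × 396 mm
R5: ⌊396/2⌋ × 280 = 198 × 280 mm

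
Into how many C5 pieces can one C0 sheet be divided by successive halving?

32

C0 = 917 × 1297 mm; C5 = 162 × 229 mm.
Each halving step doubles the count; 5 steps from C0 to C5.
2^5 = 32.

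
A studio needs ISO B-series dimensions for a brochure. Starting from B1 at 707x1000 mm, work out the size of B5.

B2: ⌊1000/2⌋ × 707 = 500 × 707 mm
B3: ⌊707/2⌋ × 500 = 353 × 500 mm
B4: ⌊500/2⌋ × 353 = 250 × 353 mm
B5: ⌊353/2⌋ × 250 = 176 × 250 mm

176 × 250 mm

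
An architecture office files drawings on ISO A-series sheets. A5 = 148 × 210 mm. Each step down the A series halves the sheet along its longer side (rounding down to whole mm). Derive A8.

52 × 74 mm

A6: ⌊210/2⌋ × 148 = 105 × 148 mm
A7: ⌊148/2⌋ × 105 = 74 × 105 mm
A8: ⌊105/2⌋ × 74 = 52 × 74 mm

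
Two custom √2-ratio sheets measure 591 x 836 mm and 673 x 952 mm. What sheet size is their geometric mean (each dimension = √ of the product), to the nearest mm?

Short side: √(591 · 673) = √397743 ≈ 630.7 → 631 mm
Long side: √(836 · 952) = √795872 ≈ 892.1 → 892 mm

631 × 892 mm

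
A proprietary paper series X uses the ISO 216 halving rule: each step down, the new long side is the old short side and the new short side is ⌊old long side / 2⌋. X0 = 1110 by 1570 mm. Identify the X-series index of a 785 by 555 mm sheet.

X0: 1110 × 1570 mm
X1: 785 × 1110 mm
X2: 555 × 785 mm
X3: 392 × 555 mm
→ matches X2.

X2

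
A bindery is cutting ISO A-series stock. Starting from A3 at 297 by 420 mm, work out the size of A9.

37 × 52 mm

A4: ⌊420/2⌋ × 297 = 210 × 297 mm
A5: ⌊297/2⌋ × 210 = 148 × 210 mm
A6: ⌊210/2⌋ × 148 = 105 × 148 mm
A7: ⌊148/2⌋ × 105 = 74 × 105 mm
A8: ⌊105/2⌋ × 74 = 52 × 74 mm
A9: ⌊74/2⌋ × 52 = 37 × 52 mm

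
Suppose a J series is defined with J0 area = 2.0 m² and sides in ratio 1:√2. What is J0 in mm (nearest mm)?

Let the short side be w mm. Then w · w√2 = 2.0 m² = 2,000,000 mm².
w² = 2,000,000/√2, so w ≈ 1189.2 mm; long side = w√2 ≈ 1681.8 mm.

1189 × 1682 mm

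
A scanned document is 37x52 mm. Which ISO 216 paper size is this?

Aspect ratio 52/37 ≈ 1.405 — close to the ISO √2 ≈ 1.414.
In the A-series (A0 area = 1 m²): A9 = 37 × 52 mm.

A9 (37 × 52 mm)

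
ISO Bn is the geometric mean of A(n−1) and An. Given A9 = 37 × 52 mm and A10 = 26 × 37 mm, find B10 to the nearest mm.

Short side: √(37 · 26) = √962 ≈ 31.0 → 31 mm
Long side: √(52 · 37) = √1924 ≈ 43.9 → 44 mm

31 × 44 mm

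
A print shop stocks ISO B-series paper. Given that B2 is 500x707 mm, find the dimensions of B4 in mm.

250 × 353 mm

B3: ⌊707/2⌋ × 500 = 353 × 500 mm
B4: ⌊500/2⌋ × 353 = 250 × 353 mm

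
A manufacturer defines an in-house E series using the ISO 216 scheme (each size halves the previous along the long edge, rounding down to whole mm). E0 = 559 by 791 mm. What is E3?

E1 = 395 × 559 mm (from E0 by 1 halving).
E2: ⌊559/2⌋ × 395 = 279 × 395 mm
E3: ⌊395/2⌋ × 279 = 197 × 279 mm

197 × 279 mm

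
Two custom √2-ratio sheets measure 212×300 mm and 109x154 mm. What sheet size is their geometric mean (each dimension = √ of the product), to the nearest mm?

152 × 215 mm

Short side: √(212 · 109) = √23108 ≈ 152.0 → 152 mm
Long side: √(300 · 154) = √46200 ≈ 214.9 → 215 mm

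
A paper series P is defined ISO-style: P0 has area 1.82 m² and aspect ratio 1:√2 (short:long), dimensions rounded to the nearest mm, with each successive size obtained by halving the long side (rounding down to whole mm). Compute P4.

Let P0's short side be w mm. w · w√2 = 1.82 m² = 1,820,000 mm², so w ≈ 1134.4 mm and w√2 ≈ 1604.3 mm → P0 = 1134 × 1604 mm.
P1: ⌊1604/2⌋ × 1134 = 802 × 1134 mm
P2: ⌊1134/2⌋ × 802 = 567 × 802 mm
P3: ⌊802/2⌋ × 567 = 401 × 567 mm
P4: ⌊567/2⌋ × 401 = 283 × 401 mm

283 × 401 mm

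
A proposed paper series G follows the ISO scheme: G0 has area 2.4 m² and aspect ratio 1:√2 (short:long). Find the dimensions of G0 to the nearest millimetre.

Let the short side be w mm. Then w · w√2 = 2.4 m² = 2,400,000 mm².
w² = 2,400,000/√2, so w ≈ 1302.7 mm; long side = w√2 ≈ 1842.3 mm.

1303 × 1842 mm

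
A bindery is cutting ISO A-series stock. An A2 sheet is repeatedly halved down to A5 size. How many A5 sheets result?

A2 = 420 × 594 mm; A5 = 148 × 210 mm.
Each halving step doubles the count; 3 steps from A2 to A5.
2^3 = 8.

8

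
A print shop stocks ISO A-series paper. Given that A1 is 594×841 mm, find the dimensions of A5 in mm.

148 × 210 mm

A2: ⌊841/2⌋ × 594 = 420 × 594 mm
A3: ⌊594/2⌋ × 420 = 297 × 420 mm
A4: ⌊420/2⌋ × 297 = 210 × 297 mm
A5: ⌊297/2⌋ × 210 = 148 × 210 mm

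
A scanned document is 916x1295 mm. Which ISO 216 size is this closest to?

Aspect ratio 1295/916 ≈ 1.414 — close to the ISO √2 ≈ 1.414.
In the C-series (envelope sizes, between A and B): C0 = 917 × 1297 mm.
Off by 3 mm total — nearest standard size.

C0 (917 × 1297 mm)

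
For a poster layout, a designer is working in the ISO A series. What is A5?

A0 = 841 × 1189 mm (A0 has area 1 m², aspect 1:√2).
A1: ⌊1189/2⌋ × 841 = 594 × 841 mm
A2: ⌊841/2⌋ × 594 = 420 × 594 mm
A3: ⌊594/2⌋ × 420 = 297 × 420 mm
A4: ⌊420/2⌋ × 297 = 210 × 297 mm
A5: ⌊297/2⌋ × 210 = 148 × 210 mm

148 × 210 mm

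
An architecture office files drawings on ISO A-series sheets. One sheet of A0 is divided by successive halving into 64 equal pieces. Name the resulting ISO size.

64 = 2^6, so 6 halving steps.
A0 → A1 → … → A6 after 6 steps.

A6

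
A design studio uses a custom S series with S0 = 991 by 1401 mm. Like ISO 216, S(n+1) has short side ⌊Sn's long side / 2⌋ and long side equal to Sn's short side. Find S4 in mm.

247 × 350 mm

S1: ⌊1401/2⌋ × 991 = 700 × 991 mm
S2: ⌊991/2⌋ × 700 = 495 × 700 mm
S3: ⌊700/2⌋ × 495 = 350 × 495 mm
S4: ⌊495/2⌋ × 350 = 247 × 350 mm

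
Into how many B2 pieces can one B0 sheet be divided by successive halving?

Each ISO step halves the sheet: 1 × B0 → 2 × B1 → 4 × B2
From B0 to B2 is 2 halving steps: 2^2 = 4.

4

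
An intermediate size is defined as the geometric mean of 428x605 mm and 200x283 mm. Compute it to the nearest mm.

Short side: √(428 · 200) = √85600 ≈ 292.6 → 293 mm
Long side: √(605 · 283) = √171215 ≈ 413.8 → 414 mm

293 × 414 mm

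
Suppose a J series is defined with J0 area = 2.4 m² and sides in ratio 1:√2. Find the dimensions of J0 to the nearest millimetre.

1303 × 1842 mm

Let the short side be w mm. Then w · w√2 = 2.4 m² = 2,400,000 mm².
w² = 2,400,000/√2, so w ≈ 1302.7 mm; long side = w√2 ≈ 1842.3 mm.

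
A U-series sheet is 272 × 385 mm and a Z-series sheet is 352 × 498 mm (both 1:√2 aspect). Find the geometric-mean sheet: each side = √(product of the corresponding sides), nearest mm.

309 × 438 mm

Short side: √(272 · 352) = √95744 ≈ 309.4 → 309 mm
Long side: √(385 · 498) = √191730 ≈ 437.9 → 438 mm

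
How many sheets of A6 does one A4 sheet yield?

A4 = 210 × 297 mm; A6 = 105 × 148 mm.
Each halving step doubles the count; 2 steps from A4 to A6.
2^2 = 4.

4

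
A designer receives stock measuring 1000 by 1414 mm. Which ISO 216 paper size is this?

Aspect ratio 1414/1000 ≈ 1.414 — close to the ISO √2 ≈ 1.414.
In the B-series (B0 = 1000 × 1414 mm): B0 = 1000 × 1414 mm.

B0 (1000 × 1414 mm)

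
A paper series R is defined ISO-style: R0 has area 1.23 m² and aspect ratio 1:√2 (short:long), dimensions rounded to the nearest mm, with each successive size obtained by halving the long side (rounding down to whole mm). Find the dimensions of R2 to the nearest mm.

466 × 659 mm

Let R0's short side be w mm. w · w√2 = 1.23 m² = 1,230,000 mm², so w ≈ 932.6 mm and w√2 ≈ 1318.9 mm → R0 = 933 × 1319 mm.
R1: ⌊1319/2⌋ × 933 = 659 × 933 mm
R2: ⌊933/2⌋ × 659 = 466 × 659 mm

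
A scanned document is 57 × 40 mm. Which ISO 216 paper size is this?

Aspect ratio 57/40 ≈ 1.425 — close to the ISO √2 ≈ 1.414.
In the C-series (envelope sizes, between A and B): C9 = 40 × 57 mm.

C9 (40 × 57 mm)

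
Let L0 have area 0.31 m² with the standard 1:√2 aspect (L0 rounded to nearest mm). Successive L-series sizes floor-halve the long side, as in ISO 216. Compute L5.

Let L0's short side be w mm. w · w√2 = 0.31 m² = 310,000 mm², so w ≈ 468.2 mm and w√2 ≈ 662.1 mm → L0 = 468 × 662 mm.
L1: ⌊662/2⌋ × 468 = 331 × 468 mm
L2: ⌊468/2⌋ × 331 = 234 × 331 mm
L3: ⌊331/2⌋ × 234 = 165 × 234 mm
L4: ⌊234/2⌋ × 165 = 117 × 165 mm
L5: ⌊165/2⌋ × 117 = 82 × 117 mm

82 × 117 mm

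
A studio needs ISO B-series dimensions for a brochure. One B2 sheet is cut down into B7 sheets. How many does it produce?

Each ISO step halves the sheet: 1 × B2 → 2 × B3 → 4 × B4 → 8 × B5 → …
From B2 to B7 is 5 halving steps: 2^5 = 32.

32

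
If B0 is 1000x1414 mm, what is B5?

176 × 250 mm

B1: ⌊1414/2⌋ × 1000 = 707 × 1000 mm
B2: ⌊1000/2⌋ × 707 = 500 × 707 mm
B3: ⌊707/2⌋ × 500 = 353 × 500 mm
B4: ⌊500/2⌋ × 353 = 250 × 353 mm
B5: ⌊353/2⌋ × 250 = 176 × 250 mm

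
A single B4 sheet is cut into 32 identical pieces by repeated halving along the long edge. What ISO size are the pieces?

B9

32 = 2^5, so 5 halving steps.
B4 → B5 → … → B9 after 5 steps.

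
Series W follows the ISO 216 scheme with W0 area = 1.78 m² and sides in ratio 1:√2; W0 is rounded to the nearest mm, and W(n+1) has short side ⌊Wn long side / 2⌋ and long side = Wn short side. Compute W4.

Let W0's short side be w mm. w · w√2 = 1.78 m² = 1,780,000 mm², so w ≈ 1121.9 mm and w√2 ≈ 1586.6 mm → W0 = 1122 × 1587 mm.
W1: ⌊1587/2⌋ × 1122 = 793 × 1122 mm
W2: ⌊1122/2⌋ × 793 = 561 × 793 mm
W3: ⌊793/2⌋ × 561 = 396 × 561 mm
W4: ⌊561/2⌋ × 396 = 280 × 396 mm

280 × 396 mm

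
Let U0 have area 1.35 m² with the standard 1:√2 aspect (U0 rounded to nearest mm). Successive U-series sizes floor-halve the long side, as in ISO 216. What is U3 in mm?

Let U0's short side be w mm. w · w√2 = 1.35 m² = 1,350,000 mm², so w ≈ 977.0 mm and w√2 ≈ 1381.7 mm → U0 = 977 × 1382 mm.
U1: ⌊1382/2⌋ × 977 = 691 × 977 mm
U2: ⌊977/2⌋ × 691 = 488 × 691 mm
U3: ⌊691/2⌋ × 488 = 345 × 488 mm

345 × 488 mm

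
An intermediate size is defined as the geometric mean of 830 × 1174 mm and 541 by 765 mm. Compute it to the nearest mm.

670 × 948 mm

Short side: √(830 · 541) = √449030 ≈ 670.1 → 670 mm
Long side: √(1174 · 765) = √898110 ≈ 947.7 → 948 mm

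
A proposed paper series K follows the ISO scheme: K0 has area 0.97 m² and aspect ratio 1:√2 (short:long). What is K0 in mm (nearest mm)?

Let the short side be w mm. Then w · w√2 = 0.97 m² = 970,000 mm².
w² = 970,000/√2, so w ≈ 828.2 mm; long side = w√2 ≈ 1171.2 mm.

828 × 1171 mm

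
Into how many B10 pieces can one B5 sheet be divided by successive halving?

32

Each ISO step halves the sheet: 1 × B5 → 2 × B6 → 4 × B7 → 8 × B8 → …
From B5 to B10 is 5 halving steps: 2^5 = 32.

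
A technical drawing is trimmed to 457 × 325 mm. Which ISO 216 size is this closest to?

Aspect ratio 457/325 ≈ 1.406 — close to the ISO √2 ≈ 1.414.
In the C-series (envelope sizes, between A and B): C3 = 324 × 458 mm.
Off by 2 mm total — nearest standard size.

C3 (324 × 458 mm)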